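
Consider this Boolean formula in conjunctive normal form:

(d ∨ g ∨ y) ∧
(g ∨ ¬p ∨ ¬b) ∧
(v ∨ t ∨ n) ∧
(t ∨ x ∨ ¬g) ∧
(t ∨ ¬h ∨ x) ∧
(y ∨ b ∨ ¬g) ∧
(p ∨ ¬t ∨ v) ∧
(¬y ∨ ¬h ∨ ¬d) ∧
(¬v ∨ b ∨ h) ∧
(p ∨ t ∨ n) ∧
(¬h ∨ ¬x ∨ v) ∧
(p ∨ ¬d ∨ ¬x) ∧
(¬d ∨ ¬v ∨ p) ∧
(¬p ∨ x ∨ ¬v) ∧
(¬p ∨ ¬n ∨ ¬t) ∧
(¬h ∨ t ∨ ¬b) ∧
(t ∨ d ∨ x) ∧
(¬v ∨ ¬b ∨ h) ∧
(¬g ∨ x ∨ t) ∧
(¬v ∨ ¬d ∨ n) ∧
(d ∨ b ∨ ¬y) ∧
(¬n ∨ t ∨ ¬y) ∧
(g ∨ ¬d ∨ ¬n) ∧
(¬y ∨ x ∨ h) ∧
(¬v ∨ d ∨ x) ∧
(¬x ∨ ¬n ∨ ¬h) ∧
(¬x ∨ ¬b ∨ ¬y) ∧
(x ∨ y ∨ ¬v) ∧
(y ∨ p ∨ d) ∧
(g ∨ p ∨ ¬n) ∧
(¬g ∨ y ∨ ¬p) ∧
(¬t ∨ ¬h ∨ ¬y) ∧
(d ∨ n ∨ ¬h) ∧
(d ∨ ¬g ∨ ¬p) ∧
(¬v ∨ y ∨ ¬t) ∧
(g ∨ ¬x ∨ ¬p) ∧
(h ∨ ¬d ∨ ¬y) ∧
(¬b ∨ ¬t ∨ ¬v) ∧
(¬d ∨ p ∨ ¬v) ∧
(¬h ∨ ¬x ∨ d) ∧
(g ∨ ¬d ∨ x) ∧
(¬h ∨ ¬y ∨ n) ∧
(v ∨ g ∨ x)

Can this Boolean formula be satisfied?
No

No, the formula is not satisfiable.

No assignment of truth values to the variables can make all 43 clauses true simultaneously.

The formula is UNSAT (unsatisfiable).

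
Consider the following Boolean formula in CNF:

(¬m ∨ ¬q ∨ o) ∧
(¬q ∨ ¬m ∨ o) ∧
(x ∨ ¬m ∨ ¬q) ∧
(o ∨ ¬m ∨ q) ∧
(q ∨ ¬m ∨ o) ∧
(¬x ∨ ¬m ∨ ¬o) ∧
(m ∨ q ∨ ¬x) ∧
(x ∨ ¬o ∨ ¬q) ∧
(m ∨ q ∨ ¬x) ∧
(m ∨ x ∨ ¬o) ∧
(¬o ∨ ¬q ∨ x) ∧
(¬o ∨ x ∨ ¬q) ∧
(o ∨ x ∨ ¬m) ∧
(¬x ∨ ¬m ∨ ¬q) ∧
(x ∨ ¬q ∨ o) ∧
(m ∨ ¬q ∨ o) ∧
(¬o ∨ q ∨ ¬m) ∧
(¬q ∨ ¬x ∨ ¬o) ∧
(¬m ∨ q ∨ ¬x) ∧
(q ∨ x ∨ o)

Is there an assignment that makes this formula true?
No

No, the formula is not satisfiable.

No assignment of truth values to the variables can make all 20 clauses true simultaneously.

The formula is UNSAT (unsatisfiable).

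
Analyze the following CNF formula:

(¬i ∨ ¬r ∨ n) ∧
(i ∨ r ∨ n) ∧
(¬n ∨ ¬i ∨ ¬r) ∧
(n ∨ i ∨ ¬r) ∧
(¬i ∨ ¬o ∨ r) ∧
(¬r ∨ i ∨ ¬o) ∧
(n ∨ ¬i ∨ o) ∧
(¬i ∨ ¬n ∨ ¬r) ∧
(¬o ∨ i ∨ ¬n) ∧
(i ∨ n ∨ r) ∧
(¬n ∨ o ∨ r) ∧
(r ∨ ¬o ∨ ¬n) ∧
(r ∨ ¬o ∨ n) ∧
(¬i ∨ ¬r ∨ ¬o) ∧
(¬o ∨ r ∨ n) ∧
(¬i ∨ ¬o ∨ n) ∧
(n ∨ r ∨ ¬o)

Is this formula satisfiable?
Yes

Yes, the formula is satisfiable.

One satisfying assignment is: o=False, i=False, r=True, n=True

Verification: With this assignment, all 17 clauses evaluate to true.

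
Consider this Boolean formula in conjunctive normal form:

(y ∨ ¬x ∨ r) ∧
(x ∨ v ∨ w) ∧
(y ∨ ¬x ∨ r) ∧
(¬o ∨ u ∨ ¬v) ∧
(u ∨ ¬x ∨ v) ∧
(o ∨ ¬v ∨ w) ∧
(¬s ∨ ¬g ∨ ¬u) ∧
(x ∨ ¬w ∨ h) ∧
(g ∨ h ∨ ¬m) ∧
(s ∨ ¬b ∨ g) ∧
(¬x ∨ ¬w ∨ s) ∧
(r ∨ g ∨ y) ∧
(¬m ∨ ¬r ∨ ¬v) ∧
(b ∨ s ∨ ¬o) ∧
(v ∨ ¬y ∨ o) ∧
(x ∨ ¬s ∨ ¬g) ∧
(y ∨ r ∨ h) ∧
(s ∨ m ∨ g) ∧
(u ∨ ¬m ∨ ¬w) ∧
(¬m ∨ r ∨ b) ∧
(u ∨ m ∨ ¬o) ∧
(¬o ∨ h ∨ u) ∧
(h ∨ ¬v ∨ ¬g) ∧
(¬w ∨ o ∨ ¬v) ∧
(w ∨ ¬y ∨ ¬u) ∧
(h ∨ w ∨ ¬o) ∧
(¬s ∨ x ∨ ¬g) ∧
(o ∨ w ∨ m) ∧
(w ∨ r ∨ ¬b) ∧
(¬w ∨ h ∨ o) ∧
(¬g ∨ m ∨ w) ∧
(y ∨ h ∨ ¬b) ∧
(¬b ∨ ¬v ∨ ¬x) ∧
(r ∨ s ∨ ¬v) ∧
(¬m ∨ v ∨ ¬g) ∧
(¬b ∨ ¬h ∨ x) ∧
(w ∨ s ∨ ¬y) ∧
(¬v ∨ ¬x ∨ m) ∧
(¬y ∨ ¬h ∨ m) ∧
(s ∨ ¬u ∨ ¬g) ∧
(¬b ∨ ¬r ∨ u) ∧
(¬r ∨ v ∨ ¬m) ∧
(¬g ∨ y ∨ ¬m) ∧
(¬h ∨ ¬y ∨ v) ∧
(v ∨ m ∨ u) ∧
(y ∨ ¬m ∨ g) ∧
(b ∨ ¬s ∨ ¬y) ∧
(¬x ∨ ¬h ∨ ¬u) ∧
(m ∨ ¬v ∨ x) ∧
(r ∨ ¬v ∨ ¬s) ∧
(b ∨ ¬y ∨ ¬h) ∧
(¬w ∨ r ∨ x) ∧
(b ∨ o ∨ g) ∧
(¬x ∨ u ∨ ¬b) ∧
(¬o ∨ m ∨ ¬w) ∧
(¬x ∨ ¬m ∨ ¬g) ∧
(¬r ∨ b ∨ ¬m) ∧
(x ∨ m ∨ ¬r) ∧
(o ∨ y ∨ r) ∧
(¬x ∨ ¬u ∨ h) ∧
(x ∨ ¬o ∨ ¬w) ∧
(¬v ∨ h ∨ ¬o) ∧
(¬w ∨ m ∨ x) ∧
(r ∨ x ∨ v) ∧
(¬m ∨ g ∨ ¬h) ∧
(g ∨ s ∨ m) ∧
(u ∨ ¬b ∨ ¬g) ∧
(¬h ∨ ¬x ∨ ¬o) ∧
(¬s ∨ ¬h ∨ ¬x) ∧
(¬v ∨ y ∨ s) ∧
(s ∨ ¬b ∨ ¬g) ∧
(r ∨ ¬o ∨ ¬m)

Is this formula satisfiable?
No

No, the formula is not satisfiable.

No assignment of truth values to the variables can make all 72 clauses true simultaneously.

The formula is UNSAT (unsatisfiable).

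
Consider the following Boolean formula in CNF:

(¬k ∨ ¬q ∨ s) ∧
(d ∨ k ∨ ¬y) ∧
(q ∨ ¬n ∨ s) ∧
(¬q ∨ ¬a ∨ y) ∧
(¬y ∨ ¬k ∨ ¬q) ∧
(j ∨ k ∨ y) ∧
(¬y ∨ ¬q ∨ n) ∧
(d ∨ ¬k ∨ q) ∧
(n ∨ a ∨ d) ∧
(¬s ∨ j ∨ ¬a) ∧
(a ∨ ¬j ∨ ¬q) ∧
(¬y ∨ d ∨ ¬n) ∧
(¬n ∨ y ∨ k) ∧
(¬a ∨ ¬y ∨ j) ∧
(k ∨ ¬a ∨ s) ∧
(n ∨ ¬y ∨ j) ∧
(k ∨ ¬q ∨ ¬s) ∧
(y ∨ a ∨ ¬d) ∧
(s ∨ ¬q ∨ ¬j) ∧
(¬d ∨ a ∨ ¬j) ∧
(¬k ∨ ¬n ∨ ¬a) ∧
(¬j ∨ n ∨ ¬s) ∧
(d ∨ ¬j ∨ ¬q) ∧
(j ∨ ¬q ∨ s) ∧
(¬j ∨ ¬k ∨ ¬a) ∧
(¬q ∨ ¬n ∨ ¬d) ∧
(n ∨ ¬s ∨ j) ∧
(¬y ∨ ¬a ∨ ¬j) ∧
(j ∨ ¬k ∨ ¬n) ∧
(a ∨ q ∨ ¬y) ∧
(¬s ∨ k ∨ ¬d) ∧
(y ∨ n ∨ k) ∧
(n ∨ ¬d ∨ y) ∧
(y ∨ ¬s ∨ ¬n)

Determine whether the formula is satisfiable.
No

No, the formula is not satisfiable.

No assignment of truth values to the variables can make all 34 clauses true simultaneously.

The formula is UNSAT (unsatisfiable).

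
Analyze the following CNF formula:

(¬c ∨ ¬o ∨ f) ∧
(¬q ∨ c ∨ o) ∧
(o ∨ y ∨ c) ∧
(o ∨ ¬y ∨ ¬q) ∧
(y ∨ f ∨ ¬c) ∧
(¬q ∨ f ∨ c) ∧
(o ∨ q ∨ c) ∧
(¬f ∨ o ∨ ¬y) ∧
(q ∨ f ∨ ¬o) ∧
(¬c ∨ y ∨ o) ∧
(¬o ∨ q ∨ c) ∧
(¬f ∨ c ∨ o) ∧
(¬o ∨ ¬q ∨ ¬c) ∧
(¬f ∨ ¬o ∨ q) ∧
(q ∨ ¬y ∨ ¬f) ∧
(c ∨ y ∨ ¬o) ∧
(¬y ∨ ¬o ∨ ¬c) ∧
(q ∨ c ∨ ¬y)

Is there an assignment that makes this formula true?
Yes

Yes, the formula is satisfiable.

One satisfying assignment is: q=False, y=True, f=False, o=False, c=True

Verification: With this assignment, all 18 clauses evaluate to true.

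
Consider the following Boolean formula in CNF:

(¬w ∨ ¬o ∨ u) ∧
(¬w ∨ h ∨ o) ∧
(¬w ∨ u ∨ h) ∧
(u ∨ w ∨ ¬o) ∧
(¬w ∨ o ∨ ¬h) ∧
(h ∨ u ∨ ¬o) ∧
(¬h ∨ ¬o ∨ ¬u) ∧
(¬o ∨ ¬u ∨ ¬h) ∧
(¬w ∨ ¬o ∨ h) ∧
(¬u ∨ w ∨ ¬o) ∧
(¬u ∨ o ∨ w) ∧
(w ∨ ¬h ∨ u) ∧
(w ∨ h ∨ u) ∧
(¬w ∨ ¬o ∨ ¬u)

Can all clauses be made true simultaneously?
No

No, the formula is not satisfiable.

No assignment of truth values to the variables can make all 14 clauses true simultaneously.

The formula is UNSAT (unsatisfiable).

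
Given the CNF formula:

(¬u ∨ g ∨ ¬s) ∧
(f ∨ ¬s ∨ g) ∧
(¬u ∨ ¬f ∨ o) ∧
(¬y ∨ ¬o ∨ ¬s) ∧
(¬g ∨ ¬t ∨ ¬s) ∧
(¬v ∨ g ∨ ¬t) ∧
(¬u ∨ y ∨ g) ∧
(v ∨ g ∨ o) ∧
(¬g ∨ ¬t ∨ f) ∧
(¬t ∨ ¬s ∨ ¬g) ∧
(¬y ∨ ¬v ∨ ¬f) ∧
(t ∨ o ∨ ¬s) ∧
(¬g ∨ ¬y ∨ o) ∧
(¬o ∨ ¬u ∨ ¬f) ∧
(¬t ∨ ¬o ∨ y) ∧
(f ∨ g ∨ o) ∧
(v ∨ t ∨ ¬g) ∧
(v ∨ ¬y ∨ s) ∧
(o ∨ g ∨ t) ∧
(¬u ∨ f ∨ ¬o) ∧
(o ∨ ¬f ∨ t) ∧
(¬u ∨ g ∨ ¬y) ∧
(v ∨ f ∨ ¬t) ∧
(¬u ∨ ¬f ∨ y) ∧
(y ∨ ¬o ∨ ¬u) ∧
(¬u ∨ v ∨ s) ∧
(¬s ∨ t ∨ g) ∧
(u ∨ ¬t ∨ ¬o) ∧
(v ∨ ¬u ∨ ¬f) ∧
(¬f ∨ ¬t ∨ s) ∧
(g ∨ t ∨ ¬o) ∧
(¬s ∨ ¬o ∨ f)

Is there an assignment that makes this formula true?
Yes

Yes, the formula is satisfiable.

One satisfying assignment is: g=True, v=True, o=False, f=False, u=True, y=False, t=False, s=False

Verification: With this assignment, all 32 clauses evaluate to true.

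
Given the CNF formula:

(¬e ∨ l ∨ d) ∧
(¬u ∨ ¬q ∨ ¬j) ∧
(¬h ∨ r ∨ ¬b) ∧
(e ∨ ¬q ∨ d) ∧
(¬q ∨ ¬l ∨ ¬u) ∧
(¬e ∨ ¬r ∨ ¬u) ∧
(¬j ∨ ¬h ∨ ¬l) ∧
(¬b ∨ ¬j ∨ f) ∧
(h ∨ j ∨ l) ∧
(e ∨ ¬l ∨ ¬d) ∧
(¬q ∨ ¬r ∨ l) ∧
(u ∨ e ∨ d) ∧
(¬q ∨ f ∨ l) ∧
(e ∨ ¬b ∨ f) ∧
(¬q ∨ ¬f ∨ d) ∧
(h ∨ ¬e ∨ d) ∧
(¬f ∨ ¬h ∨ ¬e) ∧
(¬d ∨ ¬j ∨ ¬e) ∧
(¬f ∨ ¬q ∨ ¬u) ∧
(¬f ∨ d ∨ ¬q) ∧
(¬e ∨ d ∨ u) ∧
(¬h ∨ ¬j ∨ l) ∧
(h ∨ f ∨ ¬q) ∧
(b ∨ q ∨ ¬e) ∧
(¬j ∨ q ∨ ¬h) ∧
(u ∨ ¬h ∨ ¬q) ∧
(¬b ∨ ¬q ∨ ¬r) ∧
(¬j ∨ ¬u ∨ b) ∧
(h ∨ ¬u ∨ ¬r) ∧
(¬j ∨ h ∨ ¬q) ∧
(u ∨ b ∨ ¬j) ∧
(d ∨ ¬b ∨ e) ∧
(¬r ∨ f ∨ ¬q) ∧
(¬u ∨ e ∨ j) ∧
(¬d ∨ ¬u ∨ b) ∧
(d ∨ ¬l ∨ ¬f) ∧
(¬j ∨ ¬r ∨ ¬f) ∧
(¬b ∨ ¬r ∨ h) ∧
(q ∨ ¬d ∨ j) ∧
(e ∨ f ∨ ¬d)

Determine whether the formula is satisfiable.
Yes

Yes, the formula is satisfiable.

One satisfying assignment is: l=True, b=True, f=True, e=True, j=False, r=False, h=False, q=True, d=True, u=False

Verification: With this assignment, all 40 clauses evaluate to true.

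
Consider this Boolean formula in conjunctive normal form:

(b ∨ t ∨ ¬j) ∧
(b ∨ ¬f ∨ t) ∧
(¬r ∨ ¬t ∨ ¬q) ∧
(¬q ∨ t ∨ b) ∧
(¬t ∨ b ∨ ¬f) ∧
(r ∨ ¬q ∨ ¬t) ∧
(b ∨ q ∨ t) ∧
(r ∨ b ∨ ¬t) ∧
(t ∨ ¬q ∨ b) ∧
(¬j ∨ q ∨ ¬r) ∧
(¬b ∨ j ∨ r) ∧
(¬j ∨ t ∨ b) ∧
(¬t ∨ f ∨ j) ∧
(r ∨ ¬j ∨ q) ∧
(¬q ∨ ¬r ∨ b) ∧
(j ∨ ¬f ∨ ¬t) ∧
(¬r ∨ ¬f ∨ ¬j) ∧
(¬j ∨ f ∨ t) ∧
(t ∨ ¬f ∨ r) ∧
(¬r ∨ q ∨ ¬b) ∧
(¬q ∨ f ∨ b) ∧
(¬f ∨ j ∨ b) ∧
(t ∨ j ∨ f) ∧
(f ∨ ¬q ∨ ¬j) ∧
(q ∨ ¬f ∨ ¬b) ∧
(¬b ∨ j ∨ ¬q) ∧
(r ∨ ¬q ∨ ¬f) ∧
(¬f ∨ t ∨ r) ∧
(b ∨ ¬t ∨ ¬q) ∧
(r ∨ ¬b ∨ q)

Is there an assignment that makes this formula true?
No

No, the formula is not satisfiable.

No assignment of truth values to the variables can make all 30 clauses true simultaneously.

The formula is UNSAT (unsatisfiable).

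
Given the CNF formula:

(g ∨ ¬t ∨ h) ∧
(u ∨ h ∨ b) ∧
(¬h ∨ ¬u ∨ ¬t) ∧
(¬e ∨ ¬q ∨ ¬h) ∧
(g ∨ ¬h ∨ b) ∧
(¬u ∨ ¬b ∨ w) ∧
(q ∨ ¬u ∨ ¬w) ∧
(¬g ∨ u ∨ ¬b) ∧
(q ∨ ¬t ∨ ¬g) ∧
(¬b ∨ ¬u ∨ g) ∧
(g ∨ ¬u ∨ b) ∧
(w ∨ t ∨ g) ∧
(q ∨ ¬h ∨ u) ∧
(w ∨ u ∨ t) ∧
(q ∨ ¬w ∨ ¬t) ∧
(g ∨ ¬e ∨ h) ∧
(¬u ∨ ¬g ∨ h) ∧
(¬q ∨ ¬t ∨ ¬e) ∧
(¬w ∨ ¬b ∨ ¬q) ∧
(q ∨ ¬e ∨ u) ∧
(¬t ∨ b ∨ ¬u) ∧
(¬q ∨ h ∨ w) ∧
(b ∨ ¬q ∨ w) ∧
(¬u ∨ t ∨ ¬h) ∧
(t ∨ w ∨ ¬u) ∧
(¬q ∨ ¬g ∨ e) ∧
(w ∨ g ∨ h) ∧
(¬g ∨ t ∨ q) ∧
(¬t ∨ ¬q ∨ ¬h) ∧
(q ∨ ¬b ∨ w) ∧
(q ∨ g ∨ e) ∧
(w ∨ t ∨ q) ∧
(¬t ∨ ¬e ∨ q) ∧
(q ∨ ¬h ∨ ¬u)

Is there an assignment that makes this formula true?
No

No, the formula is not satisfiable.

No assignment of truth values to the variables can make all 34 clauses true simultaneously.

The formula is UNSAT (unsatisfiable).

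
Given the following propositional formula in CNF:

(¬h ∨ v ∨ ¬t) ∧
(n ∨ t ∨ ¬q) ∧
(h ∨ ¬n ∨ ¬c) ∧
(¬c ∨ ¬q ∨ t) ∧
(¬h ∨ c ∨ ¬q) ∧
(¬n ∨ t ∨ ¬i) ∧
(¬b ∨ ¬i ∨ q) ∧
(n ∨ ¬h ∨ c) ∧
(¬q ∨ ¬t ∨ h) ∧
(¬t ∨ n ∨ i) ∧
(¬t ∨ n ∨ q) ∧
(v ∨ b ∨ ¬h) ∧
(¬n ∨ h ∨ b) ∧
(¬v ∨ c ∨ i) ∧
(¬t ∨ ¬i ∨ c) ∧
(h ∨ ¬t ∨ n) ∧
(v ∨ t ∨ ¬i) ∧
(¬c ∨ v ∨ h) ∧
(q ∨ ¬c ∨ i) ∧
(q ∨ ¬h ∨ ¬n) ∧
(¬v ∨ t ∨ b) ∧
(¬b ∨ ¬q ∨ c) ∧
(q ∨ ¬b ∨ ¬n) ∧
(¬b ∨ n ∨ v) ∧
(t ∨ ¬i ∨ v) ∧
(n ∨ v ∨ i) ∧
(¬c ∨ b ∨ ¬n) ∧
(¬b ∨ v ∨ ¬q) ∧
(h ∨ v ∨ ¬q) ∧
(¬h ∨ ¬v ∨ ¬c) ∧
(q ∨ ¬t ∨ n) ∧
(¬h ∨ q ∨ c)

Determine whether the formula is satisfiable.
No

No, the formula is not satisfiable.

No assignment of truth values to the variables can make all 32 clauses true simultaneously.

The formula is UNSAT (unsatisfiable).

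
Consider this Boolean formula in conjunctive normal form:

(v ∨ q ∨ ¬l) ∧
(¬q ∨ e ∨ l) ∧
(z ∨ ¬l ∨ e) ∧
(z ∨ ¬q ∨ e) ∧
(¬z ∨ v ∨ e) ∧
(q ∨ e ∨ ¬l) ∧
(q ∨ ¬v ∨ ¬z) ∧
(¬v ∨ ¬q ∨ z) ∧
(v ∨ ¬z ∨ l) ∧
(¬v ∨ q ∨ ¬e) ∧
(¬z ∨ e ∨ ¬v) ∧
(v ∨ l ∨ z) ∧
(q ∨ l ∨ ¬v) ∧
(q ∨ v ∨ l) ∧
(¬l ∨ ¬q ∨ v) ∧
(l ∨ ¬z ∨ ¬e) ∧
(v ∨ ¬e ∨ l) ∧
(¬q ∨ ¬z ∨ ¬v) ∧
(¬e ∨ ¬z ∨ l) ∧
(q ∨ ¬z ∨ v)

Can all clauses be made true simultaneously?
No

No, the formula is not satisfiable.

No assignment of truth values to the variables can make all 20 clauses true simultaneously.

The formula is UNSAT (unsatisfiable).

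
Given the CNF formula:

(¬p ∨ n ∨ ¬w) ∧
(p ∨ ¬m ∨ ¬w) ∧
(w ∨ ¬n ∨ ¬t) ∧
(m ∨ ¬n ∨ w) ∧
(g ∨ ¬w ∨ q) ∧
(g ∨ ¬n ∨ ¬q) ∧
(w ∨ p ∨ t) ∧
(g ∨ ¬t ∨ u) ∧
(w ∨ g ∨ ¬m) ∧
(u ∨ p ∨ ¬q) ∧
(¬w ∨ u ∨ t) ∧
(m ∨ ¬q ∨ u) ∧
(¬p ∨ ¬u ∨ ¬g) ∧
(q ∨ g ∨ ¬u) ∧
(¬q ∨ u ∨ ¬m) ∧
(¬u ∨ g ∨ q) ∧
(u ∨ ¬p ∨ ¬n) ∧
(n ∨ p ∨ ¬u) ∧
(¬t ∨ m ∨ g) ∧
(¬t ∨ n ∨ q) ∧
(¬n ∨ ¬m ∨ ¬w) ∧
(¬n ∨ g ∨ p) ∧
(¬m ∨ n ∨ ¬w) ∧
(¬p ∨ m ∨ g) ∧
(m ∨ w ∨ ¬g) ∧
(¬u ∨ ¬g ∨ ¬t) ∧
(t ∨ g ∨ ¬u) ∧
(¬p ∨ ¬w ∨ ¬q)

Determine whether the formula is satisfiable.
Yes

Yes, the formula is satisfiable.

One satisfying assignment is: t=False, u=False, p=True, q=False, m=True, w=False, n=False, g=True

Verification: With this assignment, all 28 clauses evaluate to true.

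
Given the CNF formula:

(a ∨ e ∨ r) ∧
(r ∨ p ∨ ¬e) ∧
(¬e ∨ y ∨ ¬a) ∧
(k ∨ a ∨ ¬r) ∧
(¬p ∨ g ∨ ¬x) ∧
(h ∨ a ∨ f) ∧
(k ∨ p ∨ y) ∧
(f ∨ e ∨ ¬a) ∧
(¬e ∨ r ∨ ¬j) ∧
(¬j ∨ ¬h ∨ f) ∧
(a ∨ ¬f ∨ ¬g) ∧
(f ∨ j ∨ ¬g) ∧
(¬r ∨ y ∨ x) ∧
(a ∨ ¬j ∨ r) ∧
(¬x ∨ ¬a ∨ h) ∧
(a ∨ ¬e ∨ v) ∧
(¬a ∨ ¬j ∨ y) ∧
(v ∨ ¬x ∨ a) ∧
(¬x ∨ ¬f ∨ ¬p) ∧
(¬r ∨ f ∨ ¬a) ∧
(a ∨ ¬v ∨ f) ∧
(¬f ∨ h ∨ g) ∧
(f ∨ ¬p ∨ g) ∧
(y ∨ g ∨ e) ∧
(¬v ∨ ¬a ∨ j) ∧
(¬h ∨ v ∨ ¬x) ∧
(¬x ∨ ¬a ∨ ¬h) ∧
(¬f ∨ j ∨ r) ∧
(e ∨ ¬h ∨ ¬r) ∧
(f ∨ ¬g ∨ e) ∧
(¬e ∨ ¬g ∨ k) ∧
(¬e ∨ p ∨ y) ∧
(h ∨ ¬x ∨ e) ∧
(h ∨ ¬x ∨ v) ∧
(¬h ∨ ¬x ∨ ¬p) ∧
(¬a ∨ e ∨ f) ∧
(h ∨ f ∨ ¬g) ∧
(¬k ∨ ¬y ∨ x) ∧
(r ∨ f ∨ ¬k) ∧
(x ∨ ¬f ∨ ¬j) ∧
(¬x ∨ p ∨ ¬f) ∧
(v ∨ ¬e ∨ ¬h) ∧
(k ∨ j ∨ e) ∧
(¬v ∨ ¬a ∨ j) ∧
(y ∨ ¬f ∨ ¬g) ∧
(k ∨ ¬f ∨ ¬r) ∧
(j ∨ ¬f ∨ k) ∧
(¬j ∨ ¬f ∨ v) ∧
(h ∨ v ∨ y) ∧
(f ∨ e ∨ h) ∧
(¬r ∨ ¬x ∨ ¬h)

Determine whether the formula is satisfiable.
No

No, the formula is not satisfiable.

No assignment of truth values to the variables can make all 51 clauses true simultaneously.

The formula is UNSAT (unsatisfiable).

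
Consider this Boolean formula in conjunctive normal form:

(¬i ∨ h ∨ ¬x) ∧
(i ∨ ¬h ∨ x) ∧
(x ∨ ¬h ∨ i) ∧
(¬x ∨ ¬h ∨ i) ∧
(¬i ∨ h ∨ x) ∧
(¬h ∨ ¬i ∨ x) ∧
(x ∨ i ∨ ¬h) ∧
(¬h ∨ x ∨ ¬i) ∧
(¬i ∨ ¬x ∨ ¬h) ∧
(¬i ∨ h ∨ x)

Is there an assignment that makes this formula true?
Yes

Yes, the formula is satisfiable.

One satisfying assignment is: h=False, x=False, i=False

Verification: With this assignment, all 10 clauses evaluate to true.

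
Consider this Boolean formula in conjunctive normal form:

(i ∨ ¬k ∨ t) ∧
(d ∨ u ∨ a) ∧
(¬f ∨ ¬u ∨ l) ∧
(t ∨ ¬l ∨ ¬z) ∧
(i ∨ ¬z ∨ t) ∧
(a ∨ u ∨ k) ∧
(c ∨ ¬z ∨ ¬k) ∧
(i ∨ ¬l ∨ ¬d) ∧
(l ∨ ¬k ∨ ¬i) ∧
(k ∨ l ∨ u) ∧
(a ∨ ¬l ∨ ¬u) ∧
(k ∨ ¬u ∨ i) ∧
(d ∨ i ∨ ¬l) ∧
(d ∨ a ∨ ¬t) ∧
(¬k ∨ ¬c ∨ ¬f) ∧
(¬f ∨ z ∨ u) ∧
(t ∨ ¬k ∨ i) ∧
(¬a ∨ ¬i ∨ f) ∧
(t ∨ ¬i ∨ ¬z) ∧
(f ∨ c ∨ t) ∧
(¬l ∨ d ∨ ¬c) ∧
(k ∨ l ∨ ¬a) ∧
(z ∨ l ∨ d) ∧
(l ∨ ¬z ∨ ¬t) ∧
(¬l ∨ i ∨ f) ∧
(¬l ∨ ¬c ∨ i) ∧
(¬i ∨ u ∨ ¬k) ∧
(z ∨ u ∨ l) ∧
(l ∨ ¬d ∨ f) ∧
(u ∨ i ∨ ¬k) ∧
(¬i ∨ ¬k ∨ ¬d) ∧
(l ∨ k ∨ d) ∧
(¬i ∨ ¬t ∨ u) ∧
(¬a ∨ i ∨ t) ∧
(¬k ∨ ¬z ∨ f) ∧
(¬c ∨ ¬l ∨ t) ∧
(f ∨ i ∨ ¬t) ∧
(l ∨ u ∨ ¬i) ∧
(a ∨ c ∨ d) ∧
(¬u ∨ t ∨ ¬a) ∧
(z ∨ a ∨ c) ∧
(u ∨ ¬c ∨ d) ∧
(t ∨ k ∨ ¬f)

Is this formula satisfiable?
Yes

Yes, the formula is satisfiable.

One satisfying assignment is: a=True, z=False, t=True, c=False, d=False, f=True, k=True, i=True, u=True, l=True

Verification: With this assignment, all 43 clauses evaluate to true.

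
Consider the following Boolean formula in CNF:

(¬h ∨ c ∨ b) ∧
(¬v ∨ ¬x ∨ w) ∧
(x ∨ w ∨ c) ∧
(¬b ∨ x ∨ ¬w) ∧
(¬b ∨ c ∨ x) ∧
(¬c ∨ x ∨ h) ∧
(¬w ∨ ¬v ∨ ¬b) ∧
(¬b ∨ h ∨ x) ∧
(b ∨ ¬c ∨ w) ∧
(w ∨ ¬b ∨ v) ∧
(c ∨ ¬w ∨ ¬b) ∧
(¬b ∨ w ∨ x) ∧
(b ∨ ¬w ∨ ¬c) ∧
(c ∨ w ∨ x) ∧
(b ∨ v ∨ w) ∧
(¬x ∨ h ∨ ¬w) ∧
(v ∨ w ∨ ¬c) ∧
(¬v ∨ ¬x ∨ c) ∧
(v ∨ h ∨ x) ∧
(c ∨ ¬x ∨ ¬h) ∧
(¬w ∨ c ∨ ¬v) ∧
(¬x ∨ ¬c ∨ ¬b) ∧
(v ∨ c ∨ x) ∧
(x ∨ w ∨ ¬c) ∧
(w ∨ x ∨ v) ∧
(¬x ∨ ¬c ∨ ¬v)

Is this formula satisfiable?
No

No, the formula is not satisfiable.

No assignment of truth values to the variables can make all 26 clauses true simultaneously.

The formula is UNSAT (unsatisfiable).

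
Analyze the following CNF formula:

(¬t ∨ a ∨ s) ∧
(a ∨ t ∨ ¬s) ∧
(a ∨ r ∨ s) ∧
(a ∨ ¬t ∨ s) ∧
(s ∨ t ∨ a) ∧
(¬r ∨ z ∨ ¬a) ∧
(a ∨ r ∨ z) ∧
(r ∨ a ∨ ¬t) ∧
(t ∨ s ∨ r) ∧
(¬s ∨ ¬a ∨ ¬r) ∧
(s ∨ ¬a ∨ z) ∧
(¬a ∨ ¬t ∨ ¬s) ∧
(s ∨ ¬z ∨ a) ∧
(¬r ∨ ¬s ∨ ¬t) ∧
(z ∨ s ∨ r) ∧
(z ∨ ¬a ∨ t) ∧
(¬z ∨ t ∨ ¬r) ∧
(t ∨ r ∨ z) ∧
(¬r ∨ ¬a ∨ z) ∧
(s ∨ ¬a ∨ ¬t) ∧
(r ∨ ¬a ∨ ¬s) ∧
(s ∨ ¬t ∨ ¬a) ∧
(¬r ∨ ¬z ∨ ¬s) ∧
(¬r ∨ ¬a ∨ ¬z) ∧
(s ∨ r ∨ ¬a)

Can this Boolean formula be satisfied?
No

No, the formula is not satisfiable.

No assignment of truth values to the variables can make all 25 clauses true simultaneously.

The formula is UNSAT (unsatisfiable).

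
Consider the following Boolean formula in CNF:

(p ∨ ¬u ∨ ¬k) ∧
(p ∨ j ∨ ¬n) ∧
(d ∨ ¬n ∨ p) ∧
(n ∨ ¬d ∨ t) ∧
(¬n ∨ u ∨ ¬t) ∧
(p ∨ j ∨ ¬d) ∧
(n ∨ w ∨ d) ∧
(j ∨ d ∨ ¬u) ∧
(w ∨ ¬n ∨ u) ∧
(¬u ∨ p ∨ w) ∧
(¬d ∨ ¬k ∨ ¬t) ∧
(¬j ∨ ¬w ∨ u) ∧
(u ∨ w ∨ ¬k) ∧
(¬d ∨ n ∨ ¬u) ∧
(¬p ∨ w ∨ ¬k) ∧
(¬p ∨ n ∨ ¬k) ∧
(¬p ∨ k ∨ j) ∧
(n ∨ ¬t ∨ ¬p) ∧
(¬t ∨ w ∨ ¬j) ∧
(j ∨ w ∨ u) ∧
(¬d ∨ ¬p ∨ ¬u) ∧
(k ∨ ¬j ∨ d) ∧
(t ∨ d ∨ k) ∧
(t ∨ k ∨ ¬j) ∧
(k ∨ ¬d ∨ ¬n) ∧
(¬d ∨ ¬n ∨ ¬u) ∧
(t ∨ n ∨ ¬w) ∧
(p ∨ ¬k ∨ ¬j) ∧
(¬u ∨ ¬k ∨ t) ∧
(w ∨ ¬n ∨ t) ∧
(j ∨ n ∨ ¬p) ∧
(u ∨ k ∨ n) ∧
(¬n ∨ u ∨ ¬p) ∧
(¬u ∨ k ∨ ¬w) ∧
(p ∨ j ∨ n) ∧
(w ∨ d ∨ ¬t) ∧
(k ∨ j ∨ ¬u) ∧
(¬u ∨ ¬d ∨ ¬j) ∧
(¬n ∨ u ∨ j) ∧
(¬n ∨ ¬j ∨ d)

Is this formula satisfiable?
No

No, the formula is not satisfiable.

No assignment of truth values to the variables can make all 40 clauses true simultaneously.

The formula is UNSAT (unsatisfiable).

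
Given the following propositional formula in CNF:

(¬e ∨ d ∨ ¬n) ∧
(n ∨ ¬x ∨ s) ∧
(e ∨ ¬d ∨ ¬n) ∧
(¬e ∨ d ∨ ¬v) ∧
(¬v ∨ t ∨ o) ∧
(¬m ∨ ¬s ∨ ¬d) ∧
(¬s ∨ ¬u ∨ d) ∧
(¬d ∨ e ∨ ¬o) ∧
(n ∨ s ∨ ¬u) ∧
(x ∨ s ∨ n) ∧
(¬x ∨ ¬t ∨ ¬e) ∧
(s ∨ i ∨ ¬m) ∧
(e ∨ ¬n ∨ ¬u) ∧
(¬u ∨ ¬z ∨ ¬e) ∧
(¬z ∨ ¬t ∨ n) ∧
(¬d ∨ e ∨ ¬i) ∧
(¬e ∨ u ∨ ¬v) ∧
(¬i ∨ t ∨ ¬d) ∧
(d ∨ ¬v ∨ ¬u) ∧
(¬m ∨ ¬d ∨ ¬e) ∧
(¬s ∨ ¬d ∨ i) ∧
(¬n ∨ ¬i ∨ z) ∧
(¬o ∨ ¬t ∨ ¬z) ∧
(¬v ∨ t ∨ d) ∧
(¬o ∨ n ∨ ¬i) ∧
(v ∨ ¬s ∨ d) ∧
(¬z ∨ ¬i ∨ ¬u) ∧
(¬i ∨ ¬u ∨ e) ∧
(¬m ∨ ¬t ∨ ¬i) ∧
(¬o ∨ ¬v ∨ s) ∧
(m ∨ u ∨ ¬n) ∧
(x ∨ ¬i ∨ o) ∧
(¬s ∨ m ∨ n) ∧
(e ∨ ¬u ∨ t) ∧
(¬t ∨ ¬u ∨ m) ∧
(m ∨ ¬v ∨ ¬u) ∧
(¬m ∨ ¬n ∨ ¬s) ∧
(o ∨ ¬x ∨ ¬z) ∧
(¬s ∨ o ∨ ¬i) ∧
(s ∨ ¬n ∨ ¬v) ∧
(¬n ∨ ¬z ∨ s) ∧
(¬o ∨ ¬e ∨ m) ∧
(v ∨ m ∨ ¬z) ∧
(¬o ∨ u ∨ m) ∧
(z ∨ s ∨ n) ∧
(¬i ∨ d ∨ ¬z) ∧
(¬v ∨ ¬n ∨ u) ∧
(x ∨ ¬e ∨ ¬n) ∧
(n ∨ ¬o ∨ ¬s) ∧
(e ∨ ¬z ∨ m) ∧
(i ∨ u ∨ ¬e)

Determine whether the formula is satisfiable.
Yes

Yes, the formula is satisfiable.

One satisfying assignment is: m=True, d=False, v=True, z=False, x=False, e=False, s=True, t=True, u=False, i=False, o=False, n=False

Verification: With this assignment, all 51 clauses evaluate to true.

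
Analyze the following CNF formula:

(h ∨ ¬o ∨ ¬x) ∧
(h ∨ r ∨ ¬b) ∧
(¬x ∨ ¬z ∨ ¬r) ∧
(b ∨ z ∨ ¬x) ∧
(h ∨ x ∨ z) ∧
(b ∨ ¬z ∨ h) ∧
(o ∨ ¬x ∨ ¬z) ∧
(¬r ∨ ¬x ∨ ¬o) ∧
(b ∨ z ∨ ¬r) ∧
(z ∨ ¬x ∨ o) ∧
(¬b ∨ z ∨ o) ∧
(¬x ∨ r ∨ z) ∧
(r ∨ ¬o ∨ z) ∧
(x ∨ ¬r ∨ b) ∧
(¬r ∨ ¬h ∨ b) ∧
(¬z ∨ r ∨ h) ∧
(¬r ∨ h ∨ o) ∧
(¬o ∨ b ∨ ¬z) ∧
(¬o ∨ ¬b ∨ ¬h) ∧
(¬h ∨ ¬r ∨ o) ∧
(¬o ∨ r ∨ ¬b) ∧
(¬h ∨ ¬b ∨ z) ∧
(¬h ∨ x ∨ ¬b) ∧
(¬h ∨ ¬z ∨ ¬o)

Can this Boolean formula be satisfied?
Yes

Yes, the formula is satisfiable.

One satisfying assignment is: z=False, b=False, r=False, x=False, h=True, o=False

Verification: With this assignment, all 24 clauses evaluate to true.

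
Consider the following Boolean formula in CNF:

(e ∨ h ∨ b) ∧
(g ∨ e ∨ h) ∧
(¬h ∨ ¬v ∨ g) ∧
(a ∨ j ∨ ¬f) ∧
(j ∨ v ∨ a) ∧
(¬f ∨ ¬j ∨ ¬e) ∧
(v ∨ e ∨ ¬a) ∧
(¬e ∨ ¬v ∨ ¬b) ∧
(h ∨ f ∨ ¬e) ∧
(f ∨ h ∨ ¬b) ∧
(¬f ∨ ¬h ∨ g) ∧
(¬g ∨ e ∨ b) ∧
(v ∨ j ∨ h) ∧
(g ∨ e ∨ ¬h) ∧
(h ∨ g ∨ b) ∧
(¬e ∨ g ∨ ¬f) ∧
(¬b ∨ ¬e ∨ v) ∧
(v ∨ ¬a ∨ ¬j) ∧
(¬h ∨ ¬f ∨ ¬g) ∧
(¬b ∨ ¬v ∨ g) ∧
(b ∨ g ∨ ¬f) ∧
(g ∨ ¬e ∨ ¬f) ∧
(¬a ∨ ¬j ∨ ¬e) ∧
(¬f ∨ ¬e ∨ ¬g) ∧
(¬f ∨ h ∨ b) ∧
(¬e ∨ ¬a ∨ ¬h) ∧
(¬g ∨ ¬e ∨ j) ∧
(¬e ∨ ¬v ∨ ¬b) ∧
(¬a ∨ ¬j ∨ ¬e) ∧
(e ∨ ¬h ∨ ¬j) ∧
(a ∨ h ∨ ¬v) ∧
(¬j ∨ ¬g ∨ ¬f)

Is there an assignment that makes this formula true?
Yes

Yes, the formula is satisfiable.

One satisfying assignment is: e=False, f=False, j=False, b=True, v=True, a=False, h=True, g=True

Verification: With this assignment, all 32 clauses evaluate to true.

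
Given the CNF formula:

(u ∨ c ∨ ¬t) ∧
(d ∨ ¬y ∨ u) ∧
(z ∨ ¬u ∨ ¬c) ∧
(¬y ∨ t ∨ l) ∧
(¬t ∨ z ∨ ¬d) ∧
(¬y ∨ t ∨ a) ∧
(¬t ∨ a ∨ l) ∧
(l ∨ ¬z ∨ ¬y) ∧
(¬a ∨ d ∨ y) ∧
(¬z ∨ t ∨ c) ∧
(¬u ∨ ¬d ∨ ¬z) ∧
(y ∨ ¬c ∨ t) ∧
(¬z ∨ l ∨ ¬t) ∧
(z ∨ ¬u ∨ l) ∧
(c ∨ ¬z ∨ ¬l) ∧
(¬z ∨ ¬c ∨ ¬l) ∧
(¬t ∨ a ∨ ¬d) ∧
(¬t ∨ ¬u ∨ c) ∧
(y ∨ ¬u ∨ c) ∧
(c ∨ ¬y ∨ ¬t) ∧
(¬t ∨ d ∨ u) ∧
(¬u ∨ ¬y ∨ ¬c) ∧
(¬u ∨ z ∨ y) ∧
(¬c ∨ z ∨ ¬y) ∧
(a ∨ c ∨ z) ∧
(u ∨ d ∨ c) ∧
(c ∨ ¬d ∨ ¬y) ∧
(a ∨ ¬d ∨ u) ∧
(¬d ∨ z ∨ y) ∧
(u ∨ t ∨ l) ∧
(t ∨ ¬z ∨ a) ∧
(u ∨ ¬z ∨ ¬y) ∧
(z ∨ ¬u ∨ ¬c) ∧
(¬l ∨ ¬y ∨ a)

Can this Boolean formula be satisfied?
Yes

Yes, the formula is satisfiable.

One satisfying assignment is: y=True, z=False, d=False, t=False, a=True, u=True, c=False, l=True

Verification: With this assignment, all 34 clauses evaluate to true.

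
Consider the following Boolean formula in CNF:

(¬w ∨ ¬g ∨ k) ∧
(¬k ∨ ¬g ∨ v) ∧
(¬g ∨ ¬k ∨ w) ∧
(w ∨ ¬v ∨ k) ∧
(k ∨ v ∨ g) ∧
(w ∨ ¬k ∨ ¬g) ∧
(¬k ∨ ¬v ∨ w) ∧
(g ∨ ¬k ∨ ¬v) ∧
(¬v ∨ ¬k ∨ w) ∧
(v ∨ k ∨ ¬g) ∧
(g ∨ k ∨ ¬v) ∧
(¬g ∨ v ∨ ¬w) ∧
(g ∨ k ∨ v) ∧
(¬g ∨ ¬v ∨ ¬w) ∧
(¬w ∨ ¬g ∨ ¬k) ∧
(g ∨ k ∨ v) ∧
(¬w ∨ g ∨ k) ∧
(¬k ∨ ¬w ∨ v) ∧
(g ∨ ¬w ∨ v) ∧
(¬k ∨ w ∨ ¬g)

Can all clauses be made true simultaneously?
Yes

Yes, the formula is satisfiable.

One satisfying assignment is: w=False, k=True, v=False, g=False

Verification: With this assignment, all 20 clauses evaluate to true.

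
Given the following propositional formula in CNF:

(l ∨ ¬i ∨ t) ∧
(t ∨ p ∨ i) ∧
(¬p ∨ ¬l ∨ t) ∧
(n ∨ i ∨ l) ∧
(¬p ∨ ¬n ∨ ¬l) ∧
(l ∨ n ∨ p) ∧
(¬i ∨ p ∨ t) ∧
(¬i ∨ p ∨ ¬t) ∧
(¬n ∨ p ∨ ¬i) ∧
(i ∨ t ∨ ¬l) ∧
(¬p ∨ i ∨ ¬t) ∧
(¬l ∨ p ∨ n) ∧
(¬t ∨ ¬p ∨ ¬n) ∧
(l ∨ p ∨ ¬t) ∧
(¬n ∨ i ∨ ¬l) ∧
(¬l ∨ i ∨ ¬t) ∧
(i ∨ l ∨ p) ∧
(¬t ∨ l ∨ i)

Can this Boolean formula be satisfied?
Yes

Yes, the formula is satisfiable.

One satisfying assignment is: n=True, p=True, t=False, i=False, l=False

Verification: With this assignment, all 18 clauses evaluate to true.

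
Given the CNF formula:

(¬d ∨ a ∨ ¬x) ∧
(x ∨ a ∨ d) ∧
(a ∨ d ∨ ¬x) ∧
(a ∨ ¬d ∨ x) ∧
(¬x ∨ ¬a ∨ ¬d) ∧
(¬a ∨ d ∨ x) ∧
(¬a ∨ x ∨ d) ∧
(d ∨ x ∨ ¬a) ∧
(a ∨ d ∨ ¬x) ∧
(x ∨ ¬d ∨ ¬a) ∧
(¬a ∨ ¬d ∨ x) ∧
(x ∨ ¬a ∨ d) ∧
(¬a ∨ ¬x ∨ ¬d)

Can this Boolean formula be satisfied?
Yes

Yes, the formula is satisfiable.

One satisfying assignment is: d=False, x=True, a=True

Verification: With this assignment, all 13 clauses evaluate to true.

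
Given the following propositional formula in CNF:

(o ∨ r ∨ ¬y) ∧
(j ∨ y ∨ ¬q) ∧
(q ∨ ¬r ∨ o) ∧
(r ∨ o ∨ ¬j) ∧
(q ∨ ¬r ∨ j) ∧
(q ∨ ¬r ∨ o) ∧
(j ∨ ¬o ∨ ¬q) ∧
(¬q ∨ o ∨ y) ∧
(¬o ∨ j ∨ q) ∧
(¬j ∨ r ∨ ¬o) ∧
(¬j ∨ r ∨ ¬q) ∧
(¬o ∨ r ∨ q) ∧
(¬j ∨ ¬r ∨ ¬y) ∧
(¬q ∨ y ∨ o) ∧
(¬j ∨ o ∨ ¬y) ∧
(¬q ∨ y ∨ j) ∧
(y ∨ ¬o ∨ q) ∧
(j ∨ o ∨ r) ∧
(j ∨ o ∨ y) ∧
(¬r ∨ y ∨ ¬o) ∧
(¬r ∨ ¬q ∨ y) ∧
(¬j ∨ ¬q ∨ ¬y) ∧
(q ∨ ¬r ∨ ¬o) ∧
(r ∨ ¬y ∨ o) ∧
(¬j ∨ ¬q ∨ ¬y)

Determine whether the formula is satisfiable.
Yes

Yes, the formula is satisfiable.

One satisfying assignment is: j=False, r=True, q=True, y=True, o=False

Verification: With this assignment, all 25 clauses evaluate to true.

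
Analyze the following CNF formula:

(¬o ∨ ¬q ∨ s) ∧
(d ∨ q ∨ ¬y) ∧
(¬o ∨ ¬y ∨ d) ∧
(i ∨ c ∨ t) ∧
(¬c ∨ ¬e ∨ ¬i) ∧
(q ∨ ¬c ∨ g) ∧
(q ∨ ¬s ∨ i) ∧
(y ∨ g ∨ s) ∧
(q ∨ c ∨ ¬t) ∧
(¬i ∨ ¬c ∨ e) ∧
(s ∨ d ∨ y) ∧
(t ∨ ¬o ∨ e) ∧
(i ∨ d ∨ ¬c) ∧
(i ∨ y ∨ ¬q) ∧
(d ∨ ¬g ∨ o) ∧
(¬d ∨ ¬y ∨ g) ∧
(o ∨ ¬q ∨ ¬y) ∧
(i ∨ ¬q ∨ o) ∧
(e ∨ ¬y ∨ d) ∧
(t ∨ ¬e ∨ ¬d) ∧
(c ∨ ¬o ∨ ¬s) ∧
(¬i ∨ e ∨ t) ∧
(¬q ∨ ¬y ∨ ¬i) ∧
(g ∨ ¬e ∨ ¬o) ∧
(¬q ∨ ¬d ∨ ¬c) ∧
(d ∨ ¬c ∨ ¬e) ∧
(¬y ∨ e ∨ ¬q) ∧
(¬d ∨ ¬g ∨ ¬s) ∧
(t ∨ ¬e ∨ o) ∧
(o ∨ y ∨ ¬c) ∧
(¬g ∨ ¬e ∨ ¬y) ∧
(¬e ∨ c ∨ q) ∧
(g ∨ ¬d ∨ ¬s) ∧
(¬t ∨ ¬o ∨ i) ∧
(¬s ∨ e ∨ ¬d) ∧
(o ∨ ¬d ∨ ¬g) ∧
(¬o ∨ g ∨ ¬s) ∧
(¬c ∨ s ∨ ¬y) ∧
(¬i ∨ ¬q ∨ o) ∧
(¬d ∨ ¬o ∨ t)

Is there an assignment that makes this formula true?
No

No, the formula is not satisfiable.

No assignment of truth values to the variables can make all 40 clauses true simultaneously.

The formula is UNSAT (unsatisfiable).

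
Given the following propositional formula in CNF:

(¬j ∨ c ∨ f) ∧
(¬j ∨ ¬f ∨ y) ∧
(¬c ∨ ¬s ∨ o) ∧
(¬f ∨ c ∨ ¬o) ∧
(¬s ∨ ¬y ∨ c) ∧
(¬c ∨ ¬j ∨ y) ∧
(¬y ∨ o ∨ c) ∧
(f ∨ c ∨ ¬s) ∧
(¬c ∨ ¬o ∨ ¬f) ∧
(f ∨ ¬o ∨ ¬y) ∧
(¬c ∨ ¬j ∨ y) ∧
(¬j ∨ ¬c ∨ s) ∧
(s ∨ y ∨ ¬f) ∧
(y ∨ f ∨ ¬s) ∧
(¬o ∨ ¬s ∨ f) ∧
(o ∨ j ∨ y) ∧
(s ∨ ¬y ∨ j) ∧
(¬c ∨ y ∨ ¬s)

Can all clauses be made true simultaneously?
Yes

Yes, the formula is satisfiable.

One satisfying assignment is: j=False, y=False, o=True, c=False, s=False, f=False

Verification: With this assignment, all 18 clauses evaluate to true.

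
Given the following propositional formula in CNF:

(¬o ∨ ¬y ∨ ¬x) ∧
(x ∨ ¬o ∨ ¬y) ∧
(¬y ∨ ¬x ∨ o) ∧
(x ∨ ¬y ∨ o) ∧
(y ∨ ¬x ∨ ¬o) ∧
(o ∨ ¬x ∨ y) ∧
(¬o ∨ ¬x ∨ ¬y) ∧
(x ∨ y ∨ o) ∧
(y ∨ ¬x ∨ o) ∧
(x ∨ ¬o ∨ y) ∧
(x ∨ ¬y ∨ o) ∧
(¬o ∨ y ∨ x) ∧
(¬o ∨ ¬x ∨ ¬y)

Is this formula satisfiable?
No

No, the formula is not satisfiable.

No assignment of truth values to the variables can make all 13 clauses true simultaneously.

The formula is UNSAT (unsatisfiable).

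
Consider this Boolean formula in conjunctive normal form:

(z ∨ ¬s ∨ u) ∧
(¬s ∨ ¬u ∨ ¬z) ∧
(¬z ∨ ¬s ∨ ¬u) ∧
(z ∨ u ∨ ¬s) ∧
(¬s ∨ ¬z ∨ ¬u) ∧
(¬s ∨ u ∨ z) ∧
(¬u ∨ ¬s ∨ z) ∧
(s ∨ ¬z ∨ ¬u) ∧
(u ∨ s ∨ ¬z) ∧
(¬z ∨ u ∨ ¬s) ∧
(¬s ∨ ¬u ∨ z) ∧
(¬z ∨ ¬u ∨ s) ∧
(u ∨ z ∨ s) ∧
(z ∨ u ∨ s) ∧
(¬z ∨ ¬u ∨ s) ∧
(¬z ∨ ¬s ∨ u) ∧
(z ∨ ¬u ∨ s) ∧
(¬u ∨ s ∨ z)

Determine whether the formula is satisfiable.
No

No, the formula is not satisfiable.

No assignment of truth values to the variables can make all 18 clauses true simultaneously.

The formula is UNSAT (unsatisfiable).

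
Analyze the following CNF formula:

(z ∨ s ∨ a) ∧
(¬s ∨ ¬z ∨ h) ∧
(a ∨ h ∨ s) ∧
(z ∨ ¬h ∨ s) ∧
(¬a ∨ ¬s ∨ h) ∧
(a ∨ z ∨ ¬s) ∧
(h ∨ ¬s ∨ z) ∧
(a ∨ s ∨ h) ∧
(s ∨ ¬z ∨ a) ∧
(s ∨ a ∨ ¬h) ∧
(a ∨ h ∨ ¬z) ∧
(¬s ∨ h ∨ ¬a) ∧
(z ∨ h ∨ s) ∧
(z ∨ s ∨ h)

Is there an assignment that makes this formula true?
Yes

Yes, the formula is satisfiable.

One satisfying assignment is: z=True, s=False, a=True, h=False

Verification: With this assignment, all 14 clauses evaluate to true.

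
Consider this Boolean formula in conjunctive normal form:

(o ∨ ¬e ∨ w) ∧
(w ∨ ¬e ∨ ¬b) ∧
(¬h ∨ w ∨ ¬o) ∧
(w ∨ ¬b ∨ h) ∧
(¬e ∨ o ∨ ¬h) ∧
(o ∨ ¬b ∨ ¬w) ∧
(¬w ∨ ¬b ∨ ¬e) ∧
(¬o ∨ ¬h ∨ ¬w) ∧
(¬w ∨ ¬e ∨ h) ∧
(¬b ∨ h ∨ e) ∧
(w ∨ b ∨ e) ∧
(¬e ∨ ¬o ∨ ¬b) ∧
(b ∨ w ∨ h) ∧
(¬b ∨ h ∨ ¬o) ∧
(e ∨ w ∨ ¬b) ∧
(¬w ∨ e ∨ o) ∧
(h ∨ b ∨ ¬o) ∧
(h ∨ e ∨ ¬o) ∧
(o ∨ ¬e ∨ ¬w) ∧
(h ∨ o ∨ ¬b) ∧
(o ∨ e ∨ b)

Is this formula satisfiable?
No

No, the formula is not satisfiable.

No assignment of truth values to the variables can make all 21 clauses true simultaneously.

The formula is UNSAT (unsatisfiable).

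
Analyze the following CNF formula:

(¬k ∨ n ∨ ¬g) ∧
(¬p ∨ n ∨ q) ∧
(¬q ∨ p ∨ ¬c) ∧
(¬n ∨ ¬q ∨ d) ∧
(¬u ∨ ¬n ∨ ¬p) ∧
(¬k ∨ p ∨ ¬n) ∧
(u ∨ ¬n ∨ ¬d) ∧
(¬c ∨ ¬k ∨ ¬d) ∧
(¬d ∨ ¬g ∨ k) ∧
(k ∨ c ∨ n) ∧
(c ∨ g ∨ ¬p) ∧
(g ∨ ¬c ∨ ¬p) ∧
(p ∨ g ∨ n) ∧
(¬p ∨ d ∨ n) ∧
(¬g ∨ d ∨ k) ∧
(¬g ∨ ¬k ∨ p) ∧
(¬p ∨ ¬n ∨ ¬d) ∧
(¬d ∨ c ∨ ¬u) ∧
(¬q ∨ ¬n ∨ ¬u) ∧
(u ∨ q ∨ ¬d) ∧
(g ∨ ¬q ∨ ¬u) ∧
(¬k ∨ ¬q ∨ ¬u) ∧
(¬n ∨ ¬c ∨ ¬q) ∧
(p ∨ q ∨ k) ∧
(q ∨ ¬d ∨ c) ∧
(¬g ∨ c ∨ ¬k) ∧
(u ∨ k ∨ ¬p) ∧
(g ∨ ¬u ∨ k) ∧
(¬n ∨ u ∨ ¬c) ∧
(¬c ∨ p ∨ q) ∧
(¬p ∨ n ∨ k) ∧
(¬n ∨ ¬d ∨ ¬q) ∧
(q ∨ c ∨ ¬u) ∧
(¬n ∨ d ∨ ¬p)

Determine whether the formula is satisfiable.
No

No, the formula is not satisfiable.

No assignment of truth values to the variables can make all 34 clauses true simultaneously.

The formula is UNSAT (unsatisfiable).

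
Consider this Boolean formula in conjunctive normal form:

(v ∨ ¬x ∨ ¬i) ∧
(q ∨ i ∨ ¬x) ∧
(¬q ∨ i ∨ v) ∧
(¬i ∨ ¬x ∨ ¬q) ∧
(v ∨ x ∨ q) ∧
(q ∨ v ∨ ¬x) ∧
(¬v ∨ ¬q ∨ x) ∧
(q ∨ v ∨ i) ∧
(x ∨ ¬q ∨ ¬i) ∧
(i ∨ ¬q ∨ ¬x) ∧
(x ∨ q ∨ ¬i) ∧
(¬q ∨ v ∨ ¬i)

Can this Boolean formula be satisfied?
Yes

Yes, the formula is satisfiable.

One satisfying assignment is: v=True, x=False, q=False, i=False

Verification: With this assignment, all 12 clauses evaluate to true.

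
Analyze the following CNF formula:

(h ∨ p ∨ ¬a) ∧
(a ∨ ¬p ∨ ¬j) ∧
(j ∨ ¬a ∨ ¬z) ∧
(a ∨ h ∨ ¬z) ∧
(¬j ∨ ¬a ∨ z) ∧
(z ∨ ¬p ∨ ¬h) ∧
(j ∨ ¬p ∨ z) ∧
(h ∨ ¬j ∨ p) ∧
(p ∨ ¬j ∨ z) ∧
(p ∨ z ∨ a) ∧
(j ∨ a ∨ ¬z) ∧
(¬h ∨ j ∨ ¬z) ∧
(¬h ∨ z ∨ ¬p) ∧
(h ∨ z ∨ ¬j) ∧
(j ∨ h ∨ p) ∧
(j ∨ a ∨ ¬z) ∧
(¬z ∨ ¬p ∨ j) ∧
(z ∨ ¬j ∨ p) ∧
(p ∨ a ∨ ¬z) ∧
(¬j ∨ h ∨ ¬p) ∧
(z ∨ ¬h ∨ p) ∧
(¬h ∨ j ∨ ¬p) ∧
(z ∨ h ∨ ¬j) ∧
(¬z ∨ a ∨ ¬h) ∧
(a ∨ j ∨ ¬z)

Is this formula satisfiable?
Yes

Yes, the formula is satisfiable.

One satisfying assignment is: j=True, z=True, p=False, h=True, a=True

Verification: With this assignment, all 25 clauses evaluate to true.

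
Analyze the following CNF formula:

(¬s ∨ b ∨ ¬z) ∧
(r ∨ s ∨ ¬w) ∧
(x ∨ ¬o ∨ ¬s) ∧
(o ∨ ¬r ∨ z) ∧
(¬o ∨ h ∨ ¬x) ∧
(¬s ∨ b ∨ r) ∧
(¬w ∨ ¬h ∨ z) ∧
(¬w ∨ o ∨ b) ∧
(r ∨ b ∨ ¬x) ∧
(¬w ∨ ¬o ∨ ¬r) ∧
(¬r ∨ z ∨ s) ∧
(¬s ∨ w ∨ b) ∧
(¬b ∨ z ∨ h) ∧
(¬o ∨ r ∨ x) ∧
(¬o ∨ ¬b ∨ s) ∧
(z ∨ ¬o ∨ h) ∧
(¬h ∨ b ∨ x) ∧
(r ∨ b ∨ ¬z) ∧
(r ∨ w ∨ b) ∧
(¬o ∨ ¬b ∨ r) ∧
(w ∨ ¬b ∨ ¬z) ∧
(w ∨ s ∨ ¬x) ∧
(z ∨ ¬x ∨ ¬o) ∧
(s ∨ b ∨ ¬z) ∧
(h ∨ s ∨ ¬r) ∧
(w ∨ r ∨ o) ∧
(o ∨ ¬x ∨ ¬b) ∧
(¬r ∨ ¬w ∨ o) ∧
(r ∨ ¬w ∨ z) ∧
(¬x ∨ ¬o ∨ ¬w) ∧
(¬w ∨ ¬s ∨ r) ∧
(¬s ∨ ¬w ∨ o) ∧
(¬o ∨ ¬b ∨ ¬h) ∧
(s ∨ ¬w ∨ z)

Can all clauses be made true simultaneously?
No

No, the formula is not satisfiable.

No assignment of truth values to the variables can make all 34 clauses true simultaneously.

The formula is UNSAT (unsatisfiable).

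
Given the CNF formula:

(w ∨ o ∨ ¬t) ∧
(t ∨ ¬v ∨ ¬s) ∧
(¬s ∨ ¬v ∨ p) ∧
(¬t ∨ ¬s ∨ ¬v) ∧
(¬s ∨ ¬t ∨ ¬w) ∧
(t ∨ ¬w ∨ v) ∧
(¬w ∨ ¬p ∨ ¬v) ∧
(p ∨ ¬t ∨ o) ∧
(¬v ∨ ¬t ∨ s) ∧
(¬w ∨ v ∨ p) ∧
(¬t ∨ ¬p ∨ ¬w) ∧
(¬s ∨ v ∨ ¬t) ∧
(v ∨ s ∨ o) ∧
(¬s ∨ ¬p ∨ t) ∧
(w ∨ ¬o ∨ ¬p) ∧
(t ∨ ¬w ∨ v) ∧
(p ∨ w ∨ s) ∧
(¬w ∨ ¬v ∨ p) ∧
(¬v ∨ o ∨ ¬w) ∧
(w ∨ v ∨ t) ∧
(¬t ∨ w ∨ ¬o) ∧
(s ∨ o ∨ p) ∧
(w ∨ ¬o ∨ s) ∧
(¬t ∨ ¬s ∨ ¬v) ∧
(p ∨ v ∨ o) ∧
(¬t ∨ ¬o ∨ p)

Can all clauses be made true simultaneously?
Yes

Yes, the formula is satisfiable.

One satisfying assignment is: w=False, s=False, o=False, t=False, v=True, p=True

Verification: With this assignment, all 26 clauses evaluate to true.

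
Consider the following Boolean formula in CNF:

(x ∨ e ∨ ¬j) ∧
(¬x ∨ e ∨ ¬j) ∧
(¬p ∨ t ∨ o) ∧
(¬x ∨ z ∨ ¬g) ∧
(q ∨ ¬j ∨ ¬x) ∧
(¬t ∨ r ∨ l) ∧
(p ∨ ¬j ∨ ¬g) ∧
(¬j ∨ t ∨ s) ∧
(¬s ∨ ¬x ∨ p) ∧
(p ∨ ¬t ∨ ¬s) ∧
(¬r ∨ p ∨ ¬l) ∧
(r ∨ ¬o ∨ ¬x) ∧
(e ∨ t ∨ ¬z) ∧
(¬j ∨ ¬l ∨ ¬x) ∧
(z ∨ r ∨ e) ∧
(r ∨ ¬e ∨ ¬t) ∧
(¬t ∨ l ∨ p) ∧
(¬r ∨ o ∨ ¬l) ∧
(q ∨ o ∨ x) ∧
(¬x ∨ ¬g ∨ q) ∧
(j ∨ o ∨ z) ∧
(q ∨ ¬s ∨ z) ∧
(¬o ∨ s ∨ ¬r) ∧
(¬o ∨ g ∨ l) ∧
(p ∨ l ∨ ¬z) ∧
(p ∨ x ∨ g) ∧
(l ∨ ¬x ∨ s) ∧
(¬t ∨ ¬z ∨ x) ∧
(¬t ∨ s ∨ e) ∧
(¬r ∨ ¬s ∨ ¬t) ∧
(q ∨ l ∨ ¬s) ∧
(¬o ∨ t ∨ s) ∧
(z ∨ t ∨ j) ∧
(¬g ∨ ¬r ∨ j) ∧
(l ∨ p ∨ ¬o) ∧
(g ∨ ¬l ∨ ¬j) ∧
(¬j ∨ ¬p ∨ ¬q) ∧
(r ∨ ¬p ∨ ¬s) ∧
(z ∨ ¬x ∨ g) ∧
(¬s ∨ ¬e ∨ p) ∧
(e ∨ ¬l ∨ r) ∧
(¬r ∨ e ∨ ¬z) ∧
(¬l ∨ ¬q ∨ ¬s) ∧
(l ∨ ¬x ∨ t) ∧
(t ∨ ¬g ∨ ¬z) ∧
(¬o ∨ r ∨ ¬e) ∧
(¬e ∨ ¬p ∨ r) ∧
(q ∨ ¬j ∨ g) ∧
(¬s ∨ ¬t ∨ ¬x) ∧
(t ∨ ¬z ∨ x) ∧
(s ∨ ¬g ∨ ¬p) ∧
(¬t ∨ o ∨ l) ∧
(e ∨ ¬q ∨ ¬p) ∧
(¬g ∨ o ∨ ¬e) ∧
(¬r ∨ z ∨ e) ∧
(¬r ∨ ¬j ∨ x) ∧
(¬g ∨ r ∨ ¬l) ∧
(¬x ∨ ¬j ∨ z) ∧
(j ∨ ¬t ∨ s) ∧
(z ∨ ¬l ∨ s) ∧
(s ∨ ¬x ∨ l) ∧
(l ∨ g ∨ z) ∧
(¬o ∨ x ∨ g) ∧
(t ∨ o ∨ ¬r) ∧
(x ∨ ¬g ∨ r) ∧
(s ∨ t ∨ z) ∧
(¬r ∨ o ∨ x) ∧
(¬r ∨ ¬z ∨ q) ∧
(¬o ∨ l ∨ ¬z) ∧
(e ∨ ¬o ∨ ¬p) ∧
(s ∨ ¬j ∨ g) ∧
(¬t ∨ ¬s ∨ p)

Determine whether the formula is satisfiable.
Yes

Yes, the formula is satisfiable.

One satisfying assignment is: x=True, z=True, r=False, o=False, s=False, p=False, j=False, t=False, l=True, e=True, g=False, q=False

Verification: With this assignment, all 72 clauses evaluate to true.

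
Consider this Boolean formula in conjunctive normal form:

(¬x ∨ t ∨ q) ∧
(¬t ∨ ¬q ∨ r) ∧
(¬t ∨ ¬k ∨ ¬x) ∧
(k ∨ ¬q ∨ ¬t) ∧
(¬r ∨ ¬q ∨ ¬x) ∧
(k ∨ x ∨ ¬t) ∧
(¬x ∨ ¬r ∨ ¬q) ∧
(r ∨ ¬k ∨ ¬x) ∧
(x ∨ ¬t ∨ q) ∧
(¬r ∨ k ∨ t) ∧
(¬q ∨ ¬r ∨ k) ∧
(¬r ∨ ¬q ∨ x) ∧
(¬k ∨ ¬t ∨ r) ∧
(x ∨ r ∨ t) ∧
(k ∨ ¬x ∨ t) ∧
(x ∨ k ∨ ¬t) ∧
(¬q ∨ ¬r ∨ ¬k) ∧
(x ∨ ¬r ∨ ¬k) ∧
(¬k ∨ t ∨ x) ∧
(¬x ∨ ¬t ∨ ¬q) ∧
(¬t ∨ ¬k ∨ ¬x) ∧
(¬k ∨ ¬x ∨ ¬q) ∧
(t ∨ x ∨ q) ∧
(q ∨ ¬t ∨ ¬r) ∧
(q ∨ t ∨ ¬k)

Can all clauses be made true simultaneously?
Yes

Yes, the formula is satisfiable.

One satisfying assignment is: k=False, r=False, q=False, t=True, x=True

Verification: With this assignment, all 25 clauses evaluate to true.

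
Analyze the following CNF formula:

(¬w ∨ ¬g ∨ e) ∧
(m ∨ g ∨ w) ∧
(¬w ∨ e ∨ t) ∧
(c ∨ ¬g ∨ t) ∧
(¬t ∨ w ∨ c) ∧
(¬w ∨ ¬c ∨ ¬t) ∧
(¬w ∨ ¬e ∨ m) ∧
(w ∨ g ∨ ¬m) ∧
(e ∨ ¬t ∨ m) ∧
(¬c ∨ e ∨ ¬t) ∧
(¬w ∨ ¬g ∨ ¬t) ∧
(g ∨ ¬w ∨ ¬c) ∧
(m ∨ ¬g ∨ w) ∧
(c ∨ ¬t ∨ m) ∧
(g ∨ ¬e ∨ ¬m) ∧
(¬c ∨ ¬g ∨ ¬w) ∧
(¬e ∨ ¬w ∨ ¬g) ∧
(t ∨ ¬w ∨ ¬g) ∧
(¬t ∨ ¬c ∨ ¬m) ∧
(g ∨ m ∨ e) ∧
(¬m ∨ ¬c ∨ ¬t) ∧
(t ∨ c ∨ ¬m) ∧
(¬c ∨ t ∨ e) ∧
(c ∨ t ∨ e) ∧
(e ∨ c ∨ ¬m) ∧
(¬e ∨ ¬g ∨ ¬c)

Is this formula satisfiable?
No

No, the formula is not satisfiable.

No assignment of truth values to the variables can make all 26 clauses true simultaneously.

The formula is UNSAT (unsatisfiable).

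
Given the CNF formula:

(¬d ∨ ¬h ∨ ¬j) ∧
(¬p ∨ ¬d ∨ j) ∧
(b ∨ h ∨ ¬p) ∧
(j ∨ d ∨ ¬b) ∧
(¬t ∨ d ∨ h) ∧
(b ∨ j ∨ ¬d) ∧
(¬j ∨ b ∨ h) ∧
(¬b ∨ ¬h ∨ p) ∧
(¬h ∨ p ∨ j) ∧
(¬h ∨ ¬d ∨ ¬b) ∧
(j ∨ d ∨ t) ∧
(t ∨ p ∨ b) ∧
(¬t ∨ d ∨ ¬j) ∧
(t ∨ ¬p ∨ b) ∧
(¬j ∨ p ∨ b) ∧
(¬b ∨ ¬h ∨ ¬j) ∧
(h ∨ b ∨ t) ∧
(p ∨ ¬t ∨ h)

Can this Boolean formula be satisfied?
Yes

Yes, the formula is satisfiable.

One satisfying assignment is: j=False, d=False, b=False, h=True, p=True, t=True

Verification: With this assignment, all 18 clauses evaluate to true.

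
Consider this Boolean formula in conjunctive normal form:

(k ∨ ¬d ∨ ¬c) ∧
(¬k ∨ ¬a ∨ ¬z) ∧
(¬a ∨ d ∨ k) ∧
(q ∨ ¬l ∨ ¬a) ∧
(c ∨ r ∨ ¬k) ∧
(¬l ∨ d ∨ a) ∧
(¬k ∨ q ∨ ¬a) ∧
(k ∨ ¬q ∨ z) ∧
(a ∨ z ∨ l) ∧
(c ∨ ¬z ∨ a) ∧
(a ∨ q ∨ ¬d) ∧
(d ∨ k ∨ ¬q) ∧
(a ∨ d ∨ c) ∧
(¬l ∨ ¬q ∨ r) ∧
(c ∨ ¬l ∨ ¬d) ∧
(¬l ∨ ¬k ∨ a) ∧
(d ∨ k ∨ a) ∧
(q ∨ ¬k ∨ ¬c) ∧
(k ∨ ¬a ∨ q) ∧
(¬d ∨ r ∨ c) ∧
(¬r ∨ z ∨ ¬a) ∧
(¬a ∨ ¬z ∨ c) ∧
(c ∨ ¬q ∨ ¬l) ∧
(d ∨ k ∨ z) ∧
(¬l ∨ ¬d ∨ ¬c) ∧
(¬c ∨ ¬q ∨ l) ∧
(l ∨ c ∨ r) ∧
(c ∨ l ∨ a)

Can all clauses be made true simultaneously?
No

No, the formula is not satisfiable.

No assignment of truth values to the variables can make all 28 clauses true simultaneously.

The formula is UNSAT (unsatisfiable).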